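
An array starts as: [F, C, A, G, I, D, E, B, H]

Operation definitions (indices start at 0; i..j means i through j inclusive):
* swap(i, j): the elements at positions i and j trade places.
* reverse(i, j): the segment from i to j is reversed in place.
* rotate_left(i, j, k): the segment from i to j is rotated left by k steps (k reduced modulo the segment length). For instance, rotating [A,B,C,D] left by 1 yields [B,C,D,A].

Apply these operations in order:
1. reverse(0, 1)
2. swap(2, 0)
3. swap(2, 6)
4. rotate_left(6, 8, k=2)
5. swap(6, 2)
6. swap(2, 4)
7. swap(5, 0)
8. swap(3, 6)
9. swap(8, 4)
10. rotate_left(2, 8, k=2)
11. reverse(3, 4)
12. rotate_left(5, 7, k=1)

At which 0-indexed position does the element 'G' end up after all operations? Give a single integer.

After 1 (reverse(0, 1)): [C, F, A, G, I, D, E, B, H]
After 2 (swap(2, 0)): [A, F, C, G, I, D, E, B, H]
After 3 (swap(2, 6)): [A, F, E, G, I, D, C, B, H]
After 4 (rotate_left(6, 8, k=2)): [A, F, E, G, I, D, H, C, B]
After 5 (swap(6, 2)): [A, F, H, G, I, D, E, C, B]
After 6 (swap(2, 4)): [A, F, I, G, H, D, E, C, B]
After 7 (swap(5, 0)): [D, F, I, G, H, A, E, C, B]
After 8 (swap(3, 6)): [D, F, I, E, H, A, G, C, B]
After 9 (swap(8, 4)): [D, F, I, E, B, A, G, C, H]
After 10 (rotate_left(2, 8, k=2)): [D, F, B, A, G, C, H, I, E]
After 11 (reverse(3, 4)): [D, F, B, G, A, C, H, I, E]
After 12 (rotate_left(5, 7, k=1)): [D, F, B, G, A, H, I, C, E]

Answer: 3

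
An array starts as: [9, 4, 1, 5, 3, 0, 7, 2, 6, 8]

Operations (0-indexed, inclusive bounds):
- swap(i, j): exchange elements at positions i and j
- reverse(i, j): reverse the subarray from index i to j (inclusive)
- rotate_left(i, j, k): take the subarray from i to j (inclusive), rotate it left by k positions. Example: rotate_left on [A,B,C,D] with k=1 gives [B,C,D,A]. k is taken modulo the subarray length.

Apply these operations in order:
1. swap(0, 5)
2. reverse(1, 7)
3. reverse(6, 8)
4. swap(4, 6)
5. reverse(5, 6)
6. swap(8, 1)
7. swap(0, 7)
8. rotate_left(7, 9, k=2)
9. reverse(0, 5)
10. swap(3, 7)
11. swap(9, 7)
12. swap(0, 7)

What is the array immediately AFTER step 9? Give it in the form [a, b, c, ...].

After 1 (swap(0, 5)): [0, 4, 1, 5, 3, 9, 7, 2, 6, 8]
After 2 (reverse(1, 7)): [0, 2, 7, 9, 3, 5, 1, 4, 6, 8]
After 3 (reverse(6, 8)): [0, 2, 7, 9, 3, 5, 6, 4, 1, 8]
After 4 (swap(4, 6)): [0, 2, 7, 9, 6, 5, 3, 4, 1, 8]
After 5 (reverse(5, 6)): [0, 2, 7, 9, 6, 3, 5, 4, 1, 8]
After 6 (swap(8, 1)): [0, 1, 7, 9, 6, 3, 5, 4, 2, 8]
After 7 (swap(0, 7)): [4, 1, 7, 9, 6, 3, 5, 0, 2, 8]
After 8 (rotate_left(7, 9, k=2)): [4, 1, 7, 9, 6, 3, 5, 8, 0, 2]
After 9 (reverse(0, 5)): [3, 6, 9, 7, 1, 4, 5, 8, 0, 2]

Answer: [3, 6, 9, 7, 1, 4, 5, 8, 0, 2]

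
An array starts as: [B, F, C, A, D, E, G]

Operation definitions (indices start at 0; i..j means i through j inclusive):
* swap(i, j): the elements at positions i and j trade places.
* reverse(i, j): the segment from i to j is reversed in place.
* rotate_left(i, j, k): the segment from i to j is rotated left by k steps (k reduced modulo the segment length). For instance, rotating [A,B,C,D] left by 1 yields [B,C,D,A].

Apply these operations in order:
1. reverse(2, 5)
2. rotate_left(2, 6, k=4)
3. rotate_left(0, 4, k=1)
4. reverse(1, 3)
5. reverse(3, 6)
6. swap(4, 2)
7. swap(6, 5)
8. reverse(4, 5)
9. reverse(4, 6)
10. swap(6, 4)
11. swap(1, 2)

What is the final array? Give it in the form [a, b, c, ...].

Answer: [F, A, D, C, G, E, B]

Derivation:
After 1 (reverse(2, 5)): [B, F, E, D, A, C, G]
After 2 (rotate_left(2, 6, k=4)): [B, F, G, E, D, A, C]
After 3 (rotate_left(0, 4, k=1)): [F, G, E, D, B, A, C]
After 4 (reverse(1, 3)): [F, D, E, G, B, A, C]
After 5 (reverse(3, 6)): [F, D, E, C, A, B, G]
After 6 (swap(4, 2)): [F, D, A, C, E, B, G]
After 7 (swap(6, 5)): [F, D, A, C, E, G, B]
After 8 (reverse(4, 5)): [F, D, A, C, G, E, B]
After 9 (reverse(4, 6)): [F, D, A, C, B, E, G]
After 10 (swap(6, 4)): [F, D, A, C, G, E, B]
After 11 (swap(1, 2)): [F, A, D, C, G, E, B]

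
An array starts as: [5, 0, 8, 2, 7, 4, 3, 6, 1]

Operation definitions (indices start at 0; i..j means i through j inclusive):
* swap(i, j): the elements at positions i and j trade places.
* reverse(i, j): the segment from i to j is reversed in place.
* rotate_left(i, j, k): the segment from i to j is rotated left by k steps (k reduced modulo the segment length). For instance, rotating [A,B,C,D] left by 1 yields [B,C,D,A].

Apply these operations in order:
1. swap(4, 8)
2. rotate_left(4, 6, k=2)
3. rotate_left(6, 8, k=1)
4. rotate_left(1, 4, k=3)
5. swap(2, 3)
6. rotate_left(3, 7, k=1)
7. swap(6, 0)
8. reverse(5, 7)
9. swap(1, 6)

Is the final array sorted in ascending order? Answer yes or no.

Answer: no

Derivation:
After 1 (swap(4, 8)): [5, 0, 8, 2, 1, 4, 3, 6, 7]
After 2 (rotate_left(4, 6, k=2)): [5, 0, 8, 2, 3, 1, 4, 6, 7]
After 3 (rotate_left(6, 8, k=1)): [5, 0, 8, 2, 3, 1, 6, 7, 4]
After 4 (rotate_left(1, 4, k=3)): [5, 3, 0, 8, 2, 1, 6, 7, 4]
After 5 (swap(2, 3)): [5, 3, 8, 0, 2, 1, 6, 7, 4]
After 6 (rotate_left(3, 7, k=1)): [5, 3, 8, 2, 1, 6, 7, 0, 4]
After 7 (swap(6, 0)): [7, 3, 8, 2, 1, 6, 5, 0, 4]
After 8 (reverse(5, 7)): [7, 3, 8, 2, 1, 0, 5, 6, 4]
After 9 (swap(1, 6)): [7, 5, 8, 2, 1, 0, 3, 6, 4]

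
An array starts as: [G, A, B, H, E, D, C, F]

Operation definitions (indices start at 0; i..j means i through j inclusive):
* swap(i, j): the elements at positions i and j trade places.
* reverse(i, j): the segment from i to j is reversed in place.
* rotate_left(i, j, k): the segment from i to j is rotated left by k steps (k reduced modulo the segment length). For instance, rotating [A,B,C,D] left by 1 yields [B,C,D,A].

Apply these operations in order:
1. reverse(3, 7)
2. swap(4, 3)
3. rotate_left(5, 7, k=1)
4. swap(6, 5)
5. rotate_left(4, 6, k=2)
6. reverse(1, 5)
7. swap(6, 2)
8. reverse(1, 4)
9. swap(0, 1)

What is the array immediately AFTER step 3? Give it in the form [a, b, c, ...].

After 1 (reverse(3, 7)): [G, A, B, F, C, D, E, H]
After 2 (swap(4, 3)): [G, A, B, C, F, D, E, H]
After 3 (rotate_left(5, 7, k=1)): [G, A, B, C, F, E, H, D]

Answer: [G, A, B, C, F, E, H, D]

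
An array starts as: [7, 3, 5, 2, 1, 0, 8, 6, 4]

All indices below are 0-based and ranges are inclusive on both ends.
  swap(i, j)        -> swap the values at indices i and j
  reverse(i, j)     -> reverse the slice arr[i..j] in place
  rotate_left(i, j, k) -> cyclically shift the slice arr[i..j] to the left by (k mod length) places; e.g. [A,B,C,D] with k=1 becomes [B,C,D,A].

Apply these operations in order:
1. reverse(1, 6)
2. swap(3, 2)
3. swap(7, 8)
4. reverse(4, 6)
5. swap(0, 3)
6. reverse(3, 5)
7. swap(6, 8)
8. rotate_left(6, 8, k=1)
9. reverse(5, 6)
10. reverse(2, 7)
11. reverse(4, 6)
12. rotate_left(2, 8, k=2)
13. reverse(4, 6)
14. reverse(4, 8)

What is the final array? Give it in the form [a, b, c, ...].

After 1 (reverse(1, 6)): [7, 8, 0, 1, 2, 5, 3, 6, 4]
After 2 (swap(3, 2)): [7, 8, 1, 0, 2, 5, 3, 6, 4]
After 3 (swap(7, 8)): [7, 8, 1, 0, 2, 5, 3, 4, 6]
After 4 (reverse(4, 6)): [7, 8, 1, 0, 3, 5, 2, 4, 6]
After 5 (swap(0, 3)): [0, 8, 1, 7, 3, 5, 2, 4, 6]
After 6 (reverse(3, 5)): [0, 8, 1, 5, 3, 7, 2, 4, 6]
After 7 (swap(6, 8)): [0, 8, 1, 5, 3, 7, 6, 4, 2]
After 8 (rotate_left(6, 8, k=1)): [0, 8, 1, 5, 3, 7, 4, 2, 6]
After 9 (reverse(5, 6)): [0, 8, 1, 5, 3, 4, 7, 2, 6]
After 10 (reverse(2, 7)): [0, 8, 2, 7, 4, 3, 5, 1, 6]
After 11 (reverse(4, 6)): [0, 8, 2, 7, 5, 3, 4, 1, 6]
After 12 (rotate_left(2, 8, k=2)): [0, 8, 5, 3, 4, 1, 6, 2, 7]
After 13 (reverse(4, 6)): [0, 8, 5, 3, 6, 1, 4, 2, 7]
After 14 (reverse(4, 8)): [0, 8, 5, 3, 7, 2, 4, 1, 6]

Answer: [0, 8, 5, 3, 7, 2, 4, 1, 6]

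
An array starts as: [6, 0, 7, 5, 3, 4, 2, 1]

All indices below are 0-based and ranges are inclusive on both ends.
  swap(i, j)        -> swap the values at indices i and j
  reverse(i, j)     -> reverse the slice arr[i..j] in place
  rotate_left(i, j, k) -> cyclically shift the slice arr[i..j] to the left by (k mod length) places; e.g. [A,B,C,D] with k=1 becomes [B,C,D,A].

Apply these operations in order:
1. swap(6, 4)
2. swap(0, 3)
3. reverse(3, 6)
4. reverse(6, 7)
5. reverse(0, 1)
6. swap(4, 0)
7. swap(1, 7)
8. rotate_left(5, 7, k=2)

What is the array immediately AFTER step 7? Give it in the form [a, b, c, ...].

Answer: [4, 6, 7, 3, 0, 2, 1, 5]

Derivation:
After 1 (swap(6, 4)): [6, 0, 7, 5, 2, 4, 3, 1]
After 2 (swap(0, 3)): [5, 0, 7, 6, 2, 4, 3, 1]
After 3 (reverse(3, 6)): [5, 0, 7, 3, 4, 2, 6, 1]
After 4 (reverse(6, 7)): [5, 0, 7, 3, 4, 2, 1, 6]
After 5 (reverse(0, 1)): [0, 5, 7, 3, 4, 2, 1, 6]
After 6 (swap(4, 0)): [4, 5, 7, 3, 0, 2, 1, 6]
After 7 (swap(1, 7)): [4, 6, 7, 3, 0, 2, 1, 5]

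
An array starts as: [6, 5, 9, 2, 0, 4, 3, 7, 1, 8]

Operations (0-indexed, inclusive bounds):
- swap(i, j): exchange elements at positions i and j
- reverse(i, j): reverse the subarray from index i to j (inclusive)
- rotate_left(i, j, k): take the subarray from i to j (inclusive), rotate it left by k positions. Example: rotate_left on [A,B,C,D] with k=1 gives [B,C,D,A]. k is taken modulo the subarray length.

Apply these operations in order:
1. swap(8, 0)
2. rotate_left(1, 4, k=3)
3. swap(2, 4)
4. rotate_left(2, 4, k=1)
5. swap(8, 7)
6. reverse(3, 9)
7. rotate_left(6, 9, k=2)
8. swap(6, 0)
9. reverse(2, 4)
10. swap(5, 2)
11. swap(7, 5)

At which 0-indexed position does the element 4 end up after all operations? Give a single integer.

After 1 (swap(8, 0)): [1, 5, 9, 2, 0, 4, 3, 7, 6, 8]
After 2 (rotate_left(1, 4, k=3)): [1, 0, 5, 9, 2, 4, 3, 7, 6, 8]
After 3 (swap(2, 4)): [1, 0, 2, 9, 5, 4, 3, 7, 6, 8]
After 4 (rotate_left(2, 4, k=1)): [1, 0, 9, 5, 2, 4, 3, 7, 6, 8]
After 5 (swap(8, 7)): [1, 0, 9, 5, 2, 4, 3, 6, 7, 8]
After 6 (reverse(3, 9)): [1, 0, 9, 8, 7, 6, 3, 4, 2, 5]
After 7 (rotate_left(6, 9, k=2)): [1, 0, 9, 8, 7, 6, 2, 5, 3, 4]
After 8 (swap(6, 0)): [2, 0, 9, 8, 7, 6, 1, 5, 3, 4]
After 9 (reverse(2, 4)): [2, 0, 7, 8, 9, 6, 1, 5, 3, 4]
After 10 (swap(5, 2)): [2, 0, 6, 8, 9, 7, 1, 5, 3, 4]
After 11 (swap(7, 5)): [2, 0, 6, 8, 9, 5, 1, 7, 3, 4]

Answer: 9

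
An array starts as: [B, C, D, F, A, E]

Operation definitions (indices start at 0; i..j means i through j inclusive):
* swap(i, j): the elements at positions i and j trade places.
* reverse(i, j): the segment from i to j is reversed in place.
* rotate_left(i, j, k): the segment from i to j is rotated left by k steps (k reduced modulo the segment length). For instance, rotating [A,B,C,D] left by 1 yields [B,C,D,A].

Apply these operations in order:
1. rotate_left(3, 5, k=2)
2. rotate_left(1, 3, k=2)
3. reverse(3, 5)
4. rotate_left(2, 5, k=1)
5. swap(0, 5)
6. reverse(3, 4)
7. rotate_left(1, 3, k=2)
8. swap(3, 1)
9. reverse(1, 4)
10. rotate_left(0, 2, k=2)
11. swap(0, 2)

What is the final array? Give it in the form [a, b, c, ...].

Answer: [F, C, D, E, A, B]

Derivation:
After 1 (rotate_left(3, 5, k=2)): [B, C, D, E, F, A]
After 2 (rotate_left(1, 3, k=2)): [B, E, C, D, F, A]
After 3 (reverse(3, 5)): [B, E, C, A, F, D]
After 4 (rotate_left(2, 5, k=1)): [B, E, A, F, D, C]
After 5 (swap(0, 5)): [C, E, A, F, D, B]
After 6 (reverse(3, 4)): [C, E, A, D, F, B]
After 7 (rotate_left(1, 3, k=2)): [C, D, E, A, F, B]
After 8 (swap(3, 1)): [C, A, E, D, F, B]
After 9 (reverse(1, 4)): [C, F, D, E, A, B]
After 10 (rotate_left(0, 2, k=2)): [D, C, F, E, A, B]
After 11 (swap(0, 2)): [F, C, D, E, A, B]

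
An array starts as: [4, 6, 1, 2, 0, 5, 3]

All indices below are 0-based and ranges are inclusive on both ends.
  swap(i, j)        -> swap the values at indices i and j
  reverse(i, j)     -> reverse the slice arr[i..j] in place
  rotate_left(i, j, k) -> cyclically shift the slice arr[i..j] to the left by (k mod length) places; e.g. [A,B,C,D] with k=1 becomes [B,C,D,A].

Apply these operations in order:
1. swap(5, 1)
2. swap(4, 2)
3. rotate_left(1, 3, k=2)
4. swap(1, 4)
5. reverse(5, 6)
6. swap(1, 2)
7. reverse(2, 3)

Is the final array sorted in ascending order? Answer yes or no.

After 1 (swap(5, 1)): [4, 5, 1, 2, 0, 6, 3]
After 2 (swap(4, 2)): [4, 5, 0, 2, 1, 6, 3]
After 3 (rotate_left(1, 3, k=2)): [4, 2, 5, 0, 1, 6, 3]
After 4 (swap(1, 4)): [4, 1, 5, 0, 2, 6, 3]
After 5 (reverse(5, 6)): [4, 1, 5, 0, 2, 3, 6]
After 6 (swap(1, 2)): [4, 5, 1, 0, 2, 3, 6]
After 7 (reverse(2, 3)): [4, 5, 0, 1, 2, 3, 6]

Answer: no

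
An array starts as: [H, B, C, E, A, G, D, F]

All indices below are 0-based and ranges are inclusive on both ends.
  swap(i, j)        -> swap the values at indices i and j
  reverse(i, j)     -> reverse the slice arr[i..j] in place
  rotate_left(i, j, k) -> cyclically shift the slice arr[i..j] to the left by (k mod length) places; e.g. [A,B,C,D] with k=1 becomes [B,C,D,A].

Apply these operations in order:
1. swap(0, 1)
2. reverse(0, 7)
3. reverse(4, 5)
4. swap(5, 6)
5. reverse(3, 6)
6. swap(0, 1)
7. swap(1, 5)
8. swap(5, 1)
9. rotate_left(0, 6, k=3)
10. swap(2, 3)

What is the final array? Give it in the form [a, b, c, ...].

After 1 (swap(0, 1)): [B, H, C, E, A, G, D, F]
After 2 (reverse(0, 7)): [F, D, G, A, E, C, H, B]
After 3 (reverse(4, 5)): [F, D, G, A, C, E, H, B]
After 4 (swap(5, 6)): [F, D, G, A, C, H, E, B]
After 5 (reverse(3, 6)): [F, D, G, E, H, C, A, B]
After 6 (swap(0, 1)): [D, F, G, E, H, C, A, B]
After 7 (swap(1, 5)): [D, C, G, E, H, F, A, B]
After 8 (swap(5, 1)): [D, F, G, E, H, C, A, B]
After 9 (rotate_left(0, 6, k=3)): [E, H, C, A, D, F, G, B]
After 10 (swap(2, 3)): [E, H, A, C, D, F, G, B]

Answer: [E, H, A, C, D, F, G, B]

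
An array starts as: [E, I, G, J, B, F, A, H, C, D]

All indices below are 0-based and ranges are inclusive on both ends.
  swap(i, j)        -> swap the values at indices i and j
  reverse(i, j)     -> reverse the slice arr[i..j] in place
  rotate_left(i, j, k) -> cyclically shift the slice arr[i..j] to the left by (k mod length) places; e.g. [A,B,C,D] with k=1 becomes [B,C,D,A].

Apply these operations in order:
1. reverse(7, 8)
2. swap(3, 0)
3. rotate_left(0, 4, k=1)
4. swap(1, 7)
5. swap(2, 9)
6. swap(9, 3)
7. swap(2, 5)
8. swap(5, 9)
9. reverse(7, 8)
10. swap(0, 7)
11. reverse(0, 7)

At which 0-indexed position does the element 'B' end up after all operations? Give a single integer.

After 1 (reverse(7, 8)): [E, I, G, J, B, F, A, C, H, D]
After 2 (swap(3, 0)): [J, I, G, E, B, F, A, C, H, D]
After 3 (rotate_left(0, 4, k=1)): [I, G, E, B, J, F, A, C, H, D]
After 4 (swap(1, 7)): [I, C, E, B, J, F, A, G, H, D]
After 5 (swap(2, 9)): [I, C, D, B, J, F, A, G, H, E]
After 6 (swap(9, 3)): [I, C, D, E, J, F, A, G, H, B]
After 7 (swap(2, 5)): [I, C, F, E, J, D, A, G, H, B]
After 8 (swap(5, 9)): [I, C, F, E, J, B, A, G, H, D]
After 9 (reverse(7, 8)): [I, C, F, E, J, B, A, H, G, D]
After 10 (swap(0, 7)): [H, C, F, E, J, B, A, I, G, D]
After 11 (reverse(0, 7)): [I, A, B, J, E, F, C, H, G, D]

Answer: 2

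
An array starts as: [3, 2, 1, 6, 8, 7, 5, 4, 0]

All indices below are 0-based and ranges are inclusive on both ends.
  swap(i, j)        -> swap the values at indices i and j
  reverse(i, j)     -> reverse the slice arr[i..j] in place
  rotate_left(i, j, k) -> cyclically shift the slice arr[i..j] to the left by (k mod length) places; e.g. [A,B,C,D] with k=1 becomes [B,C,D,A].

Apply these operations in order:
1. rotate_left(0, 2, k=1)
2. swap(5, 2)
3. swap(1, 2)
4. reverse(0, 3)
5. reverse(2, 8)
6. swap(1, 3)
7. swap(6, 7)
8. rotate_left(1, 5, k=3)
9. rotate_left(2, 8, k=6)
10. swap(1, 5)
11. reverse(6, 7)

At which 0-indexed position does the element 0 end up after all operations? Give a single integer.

Answer: 1

Derivation:
After 1 (rotate_left(0, 2, k=1)): [2, 1, 3, 6, 8, 7, 5, 4, 0]
After 2 (swap(5, 2)): [2, 1, 7, 6, 8, 3, 5, 4, 0]
After 3 (swap(1, 2)): [2, 7, 1, 6, 8, 3, 5, 4, 0]
After 4 (reverse(0, 3)): [6, 1, 7, 2, 8, 3, 5, 4, 0]
After 5 (reverse(2, 8)): [6, 1, 0, 4, 5, 3, 8, 2, 7]
After 6 (swap(1, 3)): [6, 4, 0, 1, 5, 3, 8, 2, 7]
After 7 (swap(6, 7)): [6, 4, 0, 1, 5, 3, 2, 8, 7]
After 8 (rotate_left(1, 5, k=3)): [6, 5, 3, 4, 0, 1, 2, 8, 7]
After 9 (rotate_left(2, 8, k=6)): [6, 5, 7, 3, 4, 0, 1, 2, 8]
After 10 (swap(1, 5)): [6, 0, 7, 3, 4, 5, 1, 2, 8]
After 11 (reverse(6, 7)): [6, 0, 7, 3, 4, 5, 2, 1, 8]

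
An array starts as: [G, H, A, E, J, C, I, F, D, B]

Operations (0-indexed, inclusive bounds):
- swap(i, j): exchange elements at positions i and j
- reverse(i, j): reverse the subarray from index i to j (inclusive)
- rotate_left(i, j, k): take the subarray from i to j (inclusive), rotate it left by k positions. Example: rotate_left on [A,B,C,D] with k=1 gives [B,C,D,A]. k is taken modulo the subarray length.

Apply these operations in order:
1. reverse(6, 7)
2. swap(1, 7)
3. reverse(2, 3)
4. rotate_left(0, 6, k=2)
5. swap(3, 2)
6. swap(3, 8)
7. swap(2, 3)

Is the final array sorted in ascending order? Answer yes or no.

Answer: no

Derivation:
After 1 (reverse(6, 7)): [G, H, A, E, J, C, F, I, D, B]
After 2 (swap(1, 7)): [G, I, A, E, J, C, F, H, D, B]
After 3 (reverse(2, 3)): [G, I, E, A, J, C, F, H, D, B]
After 4 (rotate_left(0, 6, k=2)): [E, A, J, C, F, G, I, H, D, B]
After 5 (swap(3, 2)): [E, A, C, J, F, G, I, H, D, B]
After 6 (swap(3, 8)): [E, A, C, D, F, G, I, H, J, B]
After 7 (swap(2, 3)): [E, A, D, C, F, G, I, H, J, B]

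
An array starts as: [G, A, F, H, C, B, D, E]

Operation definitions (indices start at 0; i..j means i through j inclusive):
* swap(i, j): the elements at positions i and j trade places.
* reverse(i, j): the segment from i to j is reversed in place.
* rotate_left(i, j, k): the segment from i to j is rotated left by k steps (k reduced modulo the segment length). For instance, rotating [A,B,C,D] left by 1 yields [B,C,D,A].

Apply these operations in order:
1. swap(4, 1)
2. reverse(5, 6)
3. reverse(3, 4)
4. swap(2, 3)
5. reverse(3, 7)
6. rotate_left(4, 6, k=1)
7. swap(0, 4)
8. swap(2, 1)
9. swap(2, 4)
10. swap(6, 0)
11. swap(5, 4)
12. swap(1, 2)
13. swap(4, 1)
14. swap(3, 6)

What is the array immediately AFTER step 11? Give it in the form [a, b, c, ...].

After 1 (swap(4, 1)): [G, C, F, H, A, B, D, E]
After 2 (reverse(5, 6)): [G, C, F, H, A, D, B, E]
After 3 (reverse(3, 4)): [G, C, F, A, H, D, B, E]
After 4 (swap(2, 3)): [G, C, A, F, H, D, B, E]
After 5 (reverse(3, 7)): [G, C, A, E, B, D, H, F]
After 6 (rotate_left(4, 6, k=1)): [G, C, A, E, D, H, B, F]
After 7 (swap(0, 4)): [D, C, A, E, G, H, B, F]
After 8 (swap(2, 1)): [D, A, C, E, G, H, B, F]
After 9 (swap(2, 4)): [D, A, G, E, C, H, B, F]
After 10 (swap(6, 0)): [B, A, G, E, C, H, D, F]
After 11 (swap(5, 4)): [B, A, G, E, H, C, D, F]

Answer: [B, A, G, E, H, C, D, F]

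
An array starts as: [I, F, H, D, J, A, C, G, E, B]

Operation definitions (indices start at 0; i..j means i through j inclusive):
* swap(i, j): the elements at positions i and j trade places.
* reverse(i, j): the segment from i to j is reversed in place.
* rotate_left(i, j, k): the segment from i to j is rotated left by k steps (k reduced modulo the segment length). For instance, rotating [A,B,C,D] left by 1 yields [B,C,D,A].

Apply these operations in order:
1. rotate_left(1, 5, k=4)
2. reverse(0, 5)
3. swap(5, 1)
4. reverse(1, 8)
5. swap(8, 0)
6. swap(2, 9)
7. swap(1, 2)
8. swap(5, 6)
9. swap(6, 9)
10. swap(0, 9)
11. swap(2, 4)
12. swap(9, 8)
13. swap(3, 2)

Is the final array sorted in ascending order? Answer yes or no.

Answer: yes

Derivation:
After 1 (rotate_left(1, 5, k=4)): [I, A, F, H, D, J, C, G, E, B]
After 2 (reverse(0, 5)): [J, D, H, F, A, I, C, G, E, B]
After 3 (swap(5, 1)): [J, I, H, F, A, D, C, G, E, B]
After 4 (reverse(1, 8)): [J, E, G, C, D, A, F, H, I, B]
After 5 (swap(8, 0)): [I, E, G, C, D, A, F, H, J, B]
After 6 (swap(2, 9)): [I, E, B, C, D, A, F, H, J, G]
After 7 (swap(1, 2)): [I, B, E, C, D, A, F, H, J, G]
After 8 (swap(5, 6)): [I, B, E, C, D, F, A, H, J, G]
After 9 (swap(6, 9)): [I, B, E, C, D, F, G, H, J, A]
After 10 (swap(0, 9)): [A, B, E, C, D, F, G, H, J, I]
After 11 (swap(2, 4)): [A, B, D, C, E, F, G, H, J, I]
After 12 (swap(9, 8)): [A, B, D, C, E, F, G, H, I, J]
After 13 (swap(3, 2)): [A, B, C, D, E, F, G, H, I, J]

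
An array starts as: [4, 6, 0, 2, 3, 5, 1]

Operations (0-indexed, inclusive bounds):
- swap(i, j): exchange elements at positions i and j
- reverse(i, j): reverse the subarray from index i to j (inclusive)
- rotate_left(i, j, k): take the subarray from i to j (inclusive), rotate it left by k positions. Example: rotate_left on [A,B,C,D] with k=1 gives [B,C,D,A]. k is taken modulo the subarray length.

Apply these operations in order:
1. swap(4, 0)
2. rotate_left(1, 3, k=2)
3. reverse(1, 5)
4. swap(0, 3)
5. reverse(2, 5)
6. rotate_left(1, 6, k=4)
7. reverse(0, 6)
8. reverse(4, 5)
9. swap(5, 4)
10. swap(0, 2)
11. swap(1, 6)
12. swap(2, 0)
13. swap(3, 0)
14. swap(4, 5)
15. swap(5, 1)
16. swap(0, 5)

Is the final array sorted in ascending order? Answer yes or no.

After 1 (swap(4, 0)): [3, 6, 0, 2, 4, 5, 1]
After 2 (rotate_left(1, 3, k=2)): [3, 2, 6, 0, 4, 5, 1]
After 3 (reverse(1, 5)): [3, 5, 4, 0, 6, 2, 1]
After 4 (swap(0, 3)): [0, 5, 4, 3, 6, 2, 1]
After 5 (reverse(2, 5)): [0, 5, 2, 6, 3, 4, 1]
After 6 (rotate_left(1, 6, k=4)): [0, 4, 1, 5, 2, 6, 3]
After 7 (reverse(0, 6)): [3, 6, 2, 5, 1, 4, 0]
After 8 (reverse(4, 5)): [3, 6, 2, 5, 4, 1, 0]
After 9 (swap(5, 4)): [3, 6, 2, 5, 1, 4, 0]
After 10 (swap(0, 2)): [2, 6, 3, 5, 1, 4, 0]
After 11 (swap(1, 6)): [2, 0, 3, 5, 1, 4, 6]
After 12 (swap(2, 0)): [3, 0, 2, 5, 1, 4, 6]
After 13 (swap(3, 0)): [5, 0, 2, 3, 1, 4, 6]
After 14 (swap(4, 5)): [5, 0, 2, 3, 4, 1, 6]
After 15 (swap(5, 1)): [5, 1, 2, 3, 4, 0, 6]
After 16 (swap(0, 5)): [0, 1, 2, 3, 4, 5, 6]

Answer: yes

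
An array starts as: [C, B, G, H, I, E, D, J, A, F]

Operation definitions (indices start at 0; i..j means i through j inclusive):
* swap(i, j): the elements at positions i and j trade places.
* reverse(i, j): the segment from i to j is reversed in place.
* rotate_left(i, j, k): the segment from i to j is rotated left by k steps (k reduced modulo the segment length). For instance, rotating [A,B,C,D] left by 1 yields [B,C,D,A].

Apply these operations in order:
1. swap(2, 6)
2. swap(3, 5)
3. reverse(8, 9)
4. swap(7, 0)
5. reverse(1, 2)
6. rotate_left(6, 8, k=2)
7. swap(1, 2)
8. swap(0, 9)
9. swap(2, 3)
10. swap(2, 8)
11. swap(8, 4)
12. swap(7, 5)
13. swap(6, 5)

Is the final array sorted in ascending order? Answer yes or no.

After 1 (swap(2, 6)): [C, B, D, H, I, E, G, J, A, F]
After 2 (swap(3, 5)): [C, B, D, E, I, H, G, J, A, F]
After 3 (reverse(8, 9)): [C, B, D, E, I, H, G, J, F, A]
After 4 (swap(7, 0)): [J, B, D, E, I, H, G, C, F, A]
After 5 (reverse(1, 2)): [J, D, B, E, I, H, G, C, F, A]
After 6 (rotate_left(6, 8, k=2)): [J, D, B, E, I, H, F, G, C, A]
After 7 (swap(1, 2)): [J, B, D, E, I, H, F, G, C, A]
After 8 (swap(0, 9)): [A, B, D, E, I, H, F, G, C, J]
After 9 (swap(2, 3)): [A, B, E, D, I, H, F, G, C, J]
After 10 (swap(2, 8)): [A, B, C, D, I, H, F, G, E, J]
After 11 (swap(8, 4)): [A, B, C, D, E, H, F, G, I, J]
After 12 (swap(7, 5)): [A, B, C, D, E, G, F, H, I, J]
After 13 (swap(6, 5)): [A, B, C, D, E, F, G, H, I, J]

Answer: yes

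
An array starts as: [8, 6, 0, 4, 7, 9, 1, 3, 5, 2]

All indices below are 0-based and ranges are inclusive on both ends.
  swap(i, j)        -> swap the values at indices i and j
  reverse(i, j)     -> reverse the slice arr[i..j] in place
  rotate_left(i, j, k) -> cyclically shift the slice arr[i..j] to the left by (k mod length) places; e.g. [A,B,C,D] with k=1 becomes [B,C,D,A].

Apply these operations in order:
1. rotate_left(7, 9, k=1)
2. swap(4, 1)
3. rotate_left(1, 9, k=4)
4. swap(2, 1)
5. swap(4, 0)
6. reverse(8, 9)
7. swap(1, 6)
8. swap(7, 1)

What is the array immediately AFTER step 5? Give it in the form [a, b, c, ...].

Answer: [2, 1, 9, 5, 8, 3, 7, 0, 4, 6]

Derivation:
After 1 (rotate_left(7, 9, k=1)): [8, 6, 0, 4, 7, 9, 1, 5, 2, 3]
After 2 (swap(4, 1)): [8, 7, 0, 4, 6, 9, 1, 5, 2, 3]
After 3 (rotate_left(1, 9, k=4)): [8, 9, 1, 5, 2, 3, 7, 0, 4, 6]
After 4 (swap(2, 1)): [8, 1, 9, 5, 2, 3, 7, 0, 4, 6]
After 5 (swap(4, 0)): [2, 1, 9, 5, 8, 3, 7, 0, 4, 6]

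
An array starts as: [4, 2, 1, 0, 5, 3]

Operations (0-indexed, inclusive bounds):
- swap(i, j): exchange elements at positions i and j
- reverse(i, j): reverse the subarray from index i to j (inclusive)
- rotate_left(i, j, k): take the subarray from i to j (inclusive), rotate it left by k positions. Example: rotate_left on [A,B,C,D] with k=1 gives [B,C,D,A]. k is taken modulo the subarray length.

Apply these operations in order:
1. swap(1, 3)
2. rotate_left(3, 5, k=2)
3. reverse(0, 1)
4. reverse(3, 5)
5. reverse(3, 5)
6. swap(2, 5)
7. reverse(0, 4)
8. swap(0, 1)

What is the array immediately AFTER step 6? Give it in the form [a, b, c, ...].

Answer: [0, 4, 5, 3, 2, 1]

Derivation:
After 1 (swap(1, 3)): [4, 0, 1, 2, 5, 3]
After 2 (rotate_left(3, 5, k=2)): [4, 0, 1, 3, 2, 5]
After 3 (reverse(0, 1)): [0, 4, 1, 3, 2, 5]
After 4 (reverse(3, 5)): [0, 4, 1, 5, 2, 3]
After 5 (reverse(3, 5)): [0, 4, 1, 3, 2, 5]
After 6 (swap(2, 5)): [0, 4, 5, 3, 2, 1]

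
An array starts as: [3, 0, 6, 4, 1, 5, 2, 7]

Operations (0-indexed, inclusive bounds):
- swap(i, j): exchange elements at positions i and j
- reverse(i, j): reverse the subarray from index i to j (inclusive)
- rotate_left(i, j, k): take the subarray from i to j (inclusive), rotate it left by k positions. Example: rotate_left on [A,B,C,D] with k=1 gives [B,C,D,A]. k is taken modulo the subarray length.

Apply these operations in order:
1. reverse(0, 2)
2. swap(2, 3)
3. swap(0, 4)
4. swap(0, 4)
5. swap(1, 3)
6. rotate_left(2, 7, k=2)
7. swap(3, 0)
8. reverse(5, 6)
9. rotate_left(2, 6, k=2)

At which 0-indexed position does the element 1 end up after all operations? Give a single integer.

Answer: 5

Derivation:
After 1 (reverse(0, 2)): [6, 0, 3, 4, 1, 5, 2, 7]
After 2 (swap(2, 3)): [6, 0, 4, 3, 1, 5, 2, 7]
After 3 (swap(0, 4)): [1, 0, 4, 3, 6, 5, 2, 7]
After 4 (swap(0, 4)): [6, 0, 4, 3, 1, 5, 2, 7]
After 5 (swap(1, 3)): [6, 3, 4, 0, 1, 5, 2, 7]
After 6 (rotate_left(2, 7, k=2)): [6, 3, 1, 5, 2, 7, 4, 0]
After 7 (swap(3, 0)): [5, 3, 1, 6, 2, 7, 4, 0]
After 8 (reverse(5, 6)): [5, 3, 1, 6, 2, 4, 7, 0]
After 9 (rotate_left(2, 6, k=2)): [5, 3, 2, 4, 7, 1, 6, 0]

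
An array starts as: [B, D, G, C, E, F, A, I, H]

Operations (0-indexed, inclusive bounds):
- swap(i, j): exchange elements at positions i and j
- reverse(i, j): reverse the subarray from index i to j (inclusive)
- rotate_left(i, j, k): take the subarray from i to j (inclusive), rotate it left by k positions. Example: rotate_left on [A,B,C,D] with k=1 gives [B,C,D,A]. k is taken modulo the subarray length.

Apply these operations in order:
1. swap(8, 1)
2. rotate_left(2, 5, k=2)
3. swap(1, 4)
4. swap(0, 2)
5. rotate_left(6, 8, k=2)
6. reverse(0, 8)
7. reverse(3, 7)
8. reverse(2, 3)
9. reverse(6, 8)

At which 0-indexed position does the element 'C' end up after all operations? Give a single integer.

Answer: 7

Derivation:
After 1 (swap(8, 1)): [B, H, G, C, E, F, A, I, D]
After 2 (rotate_left(2, 5, k=2)): [B, H, E, F, G, C, A, I, D]
After 3 (swap(1, 4)): [B, G, E, F, H, C, A, I, D]
After 4 (swap(0, 2)): [E, G, B, F, H, C, A, I, D]
After 5 (rotate_left(6, 8, k=2)): [E, G, B, F, H, C, D, A, I]
After 6 (reverse(0, 8)): [I, A, D, C, H, F, B, G, E]
After 7 (reverse(3, 7)): [I, A, D, G, B, F, H, C, E]
After 8 (reverse(2, 3)): [I, A, G, D, B, F, H, C, E]
After 9 (reverse(6, 8)): [I, A, G, D, B, F, E, C, H]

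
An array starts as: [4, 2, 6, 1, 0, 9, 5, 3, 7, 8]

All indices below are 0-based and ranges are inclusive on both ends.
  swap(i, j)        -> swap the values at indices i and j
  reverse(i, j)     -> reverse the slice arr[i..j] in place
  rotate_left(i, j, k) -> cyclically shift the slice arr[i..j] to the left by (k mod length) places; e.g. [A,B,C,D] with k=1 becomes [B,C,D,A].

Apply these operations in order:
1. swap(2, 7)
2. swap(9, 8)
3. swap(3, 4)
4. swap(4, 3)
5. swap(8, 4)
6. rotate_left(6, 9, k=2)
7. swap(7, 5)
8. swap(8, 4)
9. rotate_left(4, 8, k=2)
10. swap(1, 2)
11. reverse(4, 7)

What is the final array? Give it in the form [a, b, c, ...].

Answer: [4, 3, 2, 1, 5, 8, 9, 0, 7, 6]

Derivation:
After 1 (swap(2, 7)): [4, 2, 3, 1, 0, 9, 5, 6, 7, 8]
After 2 (swap(9, 8)): [4, 2, 3, 1, 0, 9, 5, 6, 8, 7]
After 3 (swap(3, 4)): [4, 2, 3, 0, 1, 9, 5, 6, 8, 7]
After 4 (swap(4, 3)): [4, 2, 3, 1, 0, 9, 5, 6, 8, 7]
After 5 (swap(8, 4)): [4, 2, 3, 1, 8, 9, 5, 6, 0, 7]
After 6 (rotate_left(6, 9, k=2)): [4, 2, 3, 1, 8, 9, 0, 7, 5, 6]
After 7 (swap(7, 5)): [4, 2, 3, 1, 8, 7, 0, 9, 5, 6]
After 8 (swap(8, 4)): [4, 2, 3, 1, 5, 7, 0, 9, 8, 6]
After 9 (rotate_left(4, 8, k=2)): [4, 2, 3, 1, 0, 9, 8, 5, 7, 6]
After 10 (swap(1, 2)): [4, 3, 2, 1, 0, 9, 8, 5, 7, 6]
After 11 (reverse(4, 7)): [4, 3, 2, 1, 5, 8, 9, 0, 7, 6]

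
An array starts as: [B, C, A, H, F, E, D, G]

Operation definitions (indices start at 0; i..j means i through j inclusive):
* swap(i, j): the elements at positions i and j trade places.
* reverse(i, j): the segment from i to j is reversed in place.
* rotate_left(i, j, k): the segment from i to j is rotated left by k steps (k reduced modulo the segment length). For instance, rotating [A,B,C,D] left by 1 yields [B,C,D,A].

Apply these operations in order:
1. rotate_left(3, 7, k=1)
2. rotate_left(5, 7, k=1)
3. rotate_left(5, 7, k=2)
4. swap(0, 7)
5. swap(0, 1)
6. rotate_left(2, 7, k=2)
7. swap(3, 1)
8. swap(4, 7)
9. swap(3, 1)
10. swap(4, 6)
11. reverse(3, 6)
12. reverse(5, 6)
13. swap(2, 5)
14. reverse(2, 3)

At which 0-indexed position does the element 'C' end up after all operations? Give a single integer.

After 1 (rotate_left(3, 7, k=1)): [B, C, A, F, E, D, G, H]
After 2 (rotate_left(5, 7, k=1)): [B, C, A, F, E, G, H, D]
After 3 (rotate_left(5, 7, k=2)): [B, C, A, F, E, D, G, H]
After 4 (swap(0, 7)): [H, C, A, F, E, D, G, B]
After 5 (swap(0, 1)): [C, H, A, F, E, D, G, B]
After 6 (rotate_left(2, 7, k=2)): [C, H, E, D, G, B, A, F]
After 7 (swap(3, 1)): [C, D, E, H, G, B, A, F]
After 8 (swap(4, 7)): [C, D, E, H, F, B, A, G]
After 9 (swap(3, 1)): [C, H, E, D, F, B, A, G]
After 10 (swap(4, 6)): [C, H, E, D, A, B, F, G]
After 11 (reverse(3, 6)): [C, H, E, F, B, A, D, G]
After 12 (reverse(5, 6)): [C, H, E, F, B, D, A, G]
After 13 (swap(2, 5)): [C, H, D, F, B, E, A, G]
After 14 (reverse(2, 3)): [C, H, F, D, B, E, A, G]

Answer: 0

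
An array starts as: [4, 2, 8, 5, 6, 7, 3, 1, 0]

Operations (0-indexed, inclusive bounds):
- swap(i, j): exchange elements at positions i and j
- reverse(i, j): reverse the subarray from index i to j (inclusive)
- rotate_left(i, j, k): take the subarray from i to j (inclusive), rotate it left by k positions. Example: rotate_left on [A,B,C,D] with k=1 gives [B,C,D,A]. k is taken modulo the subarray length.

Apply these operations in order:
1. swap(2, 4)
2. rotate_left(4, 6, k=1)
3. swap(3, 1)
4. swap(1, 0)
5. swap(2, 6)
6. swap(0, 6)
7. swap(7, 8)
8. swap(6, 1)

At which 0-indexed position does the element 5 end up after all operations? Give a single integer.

After 1 (swap(2, 4)): [4, 2, 6, 5, 8, 7, 3, 1, 0]
After 2 (rotate_left(4, 6, k=1)): [4, 2, 6, 5, 7, 3, 8, 1, 0]
After 3 (swap(3, 1)): [4, 5, 6, 2, 7, 3, 8, 1, 0]
After 4 (swap(1, 0)): [5, 4, 6, 2, 7, 3, 8, 1, 0]
After 5 (swap(2, 6)): [5, 4, 8, 2, 7, 3, 6, 1, 0]
After 6 (swap(0, 6)): [6, 4, 8, 2, 7, 3, 5, 1, 0]
After 7 (swap(7, 8)): [6, 4, 8, 2, 7, 3, 5, 0, 1]
After 8 (swap(6, 1)): [6, 5, 8, 2, 7, 3, 4, 0, 1]

Answer: 1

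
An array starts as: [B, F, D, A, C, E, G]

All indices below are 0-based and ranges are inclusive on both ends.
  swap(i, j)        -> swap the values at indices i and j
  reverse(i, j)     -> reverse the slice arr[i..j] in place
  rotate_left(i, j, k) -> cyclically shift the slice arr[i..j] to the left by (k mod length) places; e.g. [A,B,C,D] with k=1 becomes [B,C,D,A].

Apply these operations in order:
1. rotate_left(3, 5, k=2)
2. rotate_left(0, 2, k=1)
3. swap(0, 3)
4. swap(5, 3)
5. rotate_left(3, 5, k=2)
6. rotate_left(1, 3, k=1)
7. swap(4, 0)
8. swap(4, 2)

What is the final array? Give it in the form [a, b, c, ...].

After 1 (rotate_left(3, 5, k=2)): [B, F, D, E, A, C, G]
After 2 (rotate_left(0, 2, k=1)): [F, D, B, E, A, C, G]
After 3 (swap(0, 3)): [E, D, B, F, A, C, G]
After 4 (swap(5, 3)): [E, D, B, C, A, F, G]
After 5 (rotate_left(3, 5, k=2)): [E, D, B, F, C, A, G]
After 6 (rotate_left(1, 3, k=1)): [E, B, F, D, C, A, G]
After 7 (swap(4, 0)): [C, B, F, D, E, A, G]
After 8 (swap(4, 2)): [C, B, E, D, F, A, G]

Answer: [C, B, E, D, F, A, G]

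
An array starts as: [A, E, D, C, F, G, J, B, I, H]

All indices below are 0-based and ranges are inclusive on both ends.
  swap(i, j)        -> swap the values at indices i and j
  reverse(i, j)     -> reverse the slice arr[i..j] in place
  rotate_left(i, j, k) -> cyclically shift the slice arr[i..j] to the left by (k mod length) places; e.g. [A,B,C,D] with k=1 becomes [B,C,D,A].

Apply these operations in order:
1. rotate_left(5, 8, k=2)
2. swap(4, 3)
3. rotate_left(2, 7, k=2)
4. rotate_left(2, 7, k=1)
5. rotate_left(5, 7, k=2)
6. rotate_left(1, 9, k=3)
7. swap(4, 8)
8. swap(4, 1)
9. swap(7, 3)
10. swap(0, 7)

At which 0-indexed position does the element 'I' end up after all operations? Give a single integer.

Answer: 9

Derivation:
After 1 (rotate_left(5, 8, k=2)): [A, E, D, C, F, B, I, G, J, H]
After 2 (swap(4, 3)): [A, E, D, F, C, B, I, G, J, H]
After 3 (rotate_left(2, 7, k=2)): [A, E, C, B, I, G, D, F, J, H]
After 4 (rotate_left(2, 7, k=1)): [A, E, B, I, G, D, F, C, J, H]
After 5 (rotate_left(5, 7, k=2)): [A, E, B, I, G, C, D, F, J, H]
After 6 (rotate_left(1, 9, k=3)): [A, G, C, D, F, J, H, E, B, I]
After 7 (swap(4, 8)): [A, G, C, D, B, J, H, E, F, I]
After 8 (swap(4, 1)): [A, B, C, D, G, J, H, E, F, I]
After 9 (swap(7, 3)): [A, B, C, E, G, J, H, D, F, I]
After 10 (swap(0, 7)): [D, B, C, E, G, J, H, A, F, I]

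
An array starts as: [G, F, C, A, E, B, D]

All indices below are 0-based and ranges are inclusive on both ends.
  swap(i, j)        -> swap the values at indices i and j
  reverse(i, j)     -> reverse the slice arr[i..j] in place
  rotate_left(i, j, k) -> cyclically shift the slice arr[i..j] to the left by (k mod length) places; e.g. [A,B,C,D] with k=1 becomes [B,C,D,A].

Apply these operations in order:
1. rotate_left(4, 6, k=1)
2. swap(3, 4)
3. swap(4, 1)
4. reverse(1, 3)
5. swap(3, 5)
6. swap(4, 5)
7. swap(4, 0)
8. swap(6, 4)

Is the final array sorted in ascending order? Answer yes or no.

Answer: yes

Derivation:
After 1 (rotate_left(4, 6, k=1)): [G, F, C, A, B, D, E]
After 2 (swap(3, 4)): [G, F, C, B, A, D, E]
After 3 (swap(4, 1)): [G, A, C, B, F, D, E]
After 4 (reverse(1, 3)): [G, B, C, A, F, D, E]
After 5 (swap(3, 5)): [G, B, C, D, F, A, E]
After 6 (swap(4, 5)): [G, B, C, D, A, F, E]
After 7 (swap(4, 0)): [A, B, C, D, G, F, E]
After 8 (swap(6, 4)): [A, B, C, D, E, F, G]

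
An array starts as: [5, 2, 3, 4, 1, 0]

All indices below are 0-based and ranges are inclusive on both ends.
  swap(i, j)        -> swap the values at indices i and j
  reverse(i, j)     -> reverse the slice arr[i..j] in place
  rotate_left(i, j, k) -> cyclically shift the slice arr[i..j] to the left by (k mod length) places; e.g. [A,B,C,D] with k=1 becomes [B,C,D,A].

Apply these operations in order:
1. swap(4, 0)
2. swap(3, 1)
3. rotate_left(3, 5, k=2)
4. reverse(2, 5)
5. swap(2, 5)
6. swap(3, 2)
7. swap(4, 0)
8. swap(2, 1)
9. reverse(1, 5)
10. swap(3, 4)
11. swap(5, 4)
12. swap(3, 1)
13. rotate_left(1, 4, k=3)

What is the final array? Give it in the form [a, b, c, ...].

Answer: [0, 2, 4, 1, 5, 3]

Derivation:
After 1 (swap(4, 0)): [1, 2, 3, 4, 5, 0]
After 2 (swap(3, 1)): [1, 4, 3, 2, 5, 0]
After 3 (rotate_left(3, 5, k=2)): [1, 4, 3, 0, 2, 5]
After 4 (reverse(2, 5)): [1, 4, 5, 2, 0, 3]
After 5 (swap(2, 5)): [1, 4, 3, 2, 0, 5]
After 6 (swap(3, 2)): [1, 4, 2, 3, 0, 5]
After 7 (swap(4, 0)): [0, 4, 2, 3, 1, 5]
After 8 (swap(2, 1)): [0, 2, 4, 3, 1, 5]
After 9 (reverse(1, 5)): [0, 5, 1, 3, 4, 2]
After 10 (swap(3, 4)): [0, 5, 1, 4, 3, 2]
After 11 (swap(5, 4)): [0, 5, 1, 4, 2, 3]
After 12 (swap(3, 1)): [0, 4, 1, 5, 2, 3]
After 13 (rotate_left(1, 4, k=3)): [0, 2, 4, 1, 5, 3]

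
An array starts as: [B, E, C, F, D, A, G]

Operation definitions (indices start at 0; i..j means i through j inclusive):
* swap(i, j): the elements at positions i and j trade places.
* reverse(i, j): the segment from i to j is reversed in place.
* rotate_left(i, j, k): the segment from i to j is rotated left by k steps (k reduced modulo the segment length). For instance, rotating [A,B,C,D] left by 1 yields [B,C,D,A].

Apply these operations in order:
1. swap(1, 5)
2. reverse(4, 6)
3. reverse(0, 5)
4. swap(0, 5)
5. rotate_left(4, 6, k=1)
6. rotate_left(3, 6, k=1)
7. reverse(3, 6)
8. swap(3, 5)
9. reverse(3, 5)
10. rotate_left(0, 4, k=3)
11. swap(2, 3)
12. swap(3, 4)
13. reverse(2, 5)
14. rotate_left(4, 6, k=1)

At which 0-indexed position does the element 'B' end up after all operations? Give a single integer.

Answer: 3

Derivation:
After 1 (swap(1, 5)): [B, A, C, F, D, E, G]
After 2 (reverse(4, 6)): [B, A, C, F, G, E, D]
After 3 (reverse(0, 5)): [E, G, F, C, A, B, D]
After 4 (swap(0, 5)): [B, G, F, C, A, E, D]
After 5 (rotate_left(4, 6, k=1)): [B, G, F, C, E, D, A]
After 6 (rotate_left(3, 6, k=1)): [B, G, F, E, D, A, C]
After 7 (reverse(3, 6)): [B, G, F, C, A, D, E]
After 8 (swap(3, 5)): [B, G, F, D, A, C, E]
After 9 (reverse(3, 5)): [B, G, F, C, A, D, E]
After 10 (rotate_left(0, 4, k=3)): [C, A, B, G, F, D, E]
After 11 (swap(2, 3)): [C, A, G, B, F, D, E]
After 12 (swap(3, 4)): [C, A, G, F, B, D, E]
After 13 (reverse(2, 5)): [C, A, D, B, F, G, E]
After 14 (rotate_left(4, 6, k=1)): [C, A, D, B, G, E, F]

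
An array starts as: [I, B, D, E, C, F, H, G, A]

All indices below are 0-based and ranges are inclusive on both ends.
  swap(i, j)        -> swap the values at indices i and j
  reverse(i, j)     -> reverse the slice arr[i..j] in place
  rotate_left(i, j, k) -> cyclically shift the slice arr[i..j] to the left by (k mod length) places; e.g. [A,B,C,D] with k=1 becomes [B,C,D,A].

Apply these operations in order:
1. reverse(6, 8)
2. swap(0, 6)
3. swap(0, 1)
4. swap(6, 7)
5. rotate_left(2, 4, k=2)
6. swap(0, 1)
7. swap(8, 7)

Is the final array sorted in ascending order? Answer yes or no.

Answer: yes

Derivation:
After 1 (reverse(6, 8)): [I, B, D, E, C, F, A, G, H]
After 2 (swap(0, 6)): [A, B, D, E, C, F, I, G, H]
After 3 (swap(0, 1)): [B, A, D, E, C, F, I, G, H]
After 4 (swap(6, 7)): [B, A, D, E, C, F, G, I, H]
After 5 (rotate_left(2, 4, k=2)): [B, A, C, D, E, F, G, I, H]
After 6 (swap(0, 1)): [A, B, C, D, E, F, G, I, H]
After 7 (swap(8, 7)): [A, B, C, D, E, F, G, H, I]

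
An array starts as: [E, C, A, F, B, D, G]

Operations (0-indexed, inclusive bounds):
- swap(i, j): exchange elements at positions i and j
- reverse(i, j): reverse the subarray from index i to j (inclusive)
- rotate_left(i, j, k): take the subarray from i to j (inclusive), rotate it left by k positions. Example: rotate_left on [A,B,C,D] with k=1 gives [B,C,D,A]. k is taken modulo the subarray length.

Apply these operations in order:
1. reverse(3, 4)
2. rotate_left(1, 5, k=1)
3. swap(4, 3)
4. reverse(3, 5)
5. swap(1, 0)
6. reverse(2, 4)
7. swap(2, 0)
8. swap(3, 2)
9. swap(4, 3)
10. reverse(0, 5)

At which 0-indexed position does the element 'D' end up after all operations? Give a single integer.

Answer: 0

Derivation:
After 1 (reverse(3, 4)): [E, C, A, B, F, D, G]
After 2 (rotate_left(1, 5, k=1)): [E, A, B, F, D, C, G]
After 3 (swap(4, 3)): [E, A, B, D, F, C, G]
After 4 (reverse(3, 5)): [E, A, B, C, F, D, G]
After 5 (swap(1, 0)): [A, E, B, C, F, D, G]
After 6 (reverse(2, 4)): [A, E, F, C, B, D, G]
After 7 (swap(2, 0)): [F, E, A, C, B, D, G]
After 8 (swap(3, 2)): [F, E, C, A, B, D, G]
After 9 (swap(4, 3)): [F, E, C, B, A, D, G]
After 10 (reverse(0, 5)): [D, A, B, C, E, F, G]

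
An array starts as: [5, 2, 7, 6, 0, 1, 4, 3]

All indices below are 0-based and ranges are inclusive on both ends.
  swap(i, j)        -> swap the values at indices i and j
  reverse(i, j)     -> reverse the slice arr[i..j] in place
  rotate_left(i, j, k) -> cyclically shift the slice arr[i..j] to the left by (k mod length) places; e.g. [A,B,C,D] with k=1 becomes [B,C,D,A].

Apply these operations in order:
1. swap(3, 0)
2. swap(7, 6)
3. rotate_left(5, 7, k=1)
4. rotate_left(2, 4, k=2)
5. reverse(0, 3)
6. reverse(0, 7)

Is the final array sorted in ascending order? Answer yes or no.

After 1 (swap(3, 0)): [6, 2, 7, 5, 0, 1, 4, 3]
After 2 (swap(7, 6)): [6, 2, 7, 5, 0, 1, 3, 4]
After 3 (rotate_left(5, 7, k=1)): [6, 2, 7, 5, 0, 3, 4, 1]
After 4 (rotate_left(2, 4, k=2)): [6, 2, 0, 7, 5, 3, 4, 1]
After 5 (reverse(0, 3)): [7, 0, 2, 6, 5, 3, 4, 1]
After 6 (reverse(0, 7)): [1, 4, 3, 5, 6, 2, 0, 7]

Answer: no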